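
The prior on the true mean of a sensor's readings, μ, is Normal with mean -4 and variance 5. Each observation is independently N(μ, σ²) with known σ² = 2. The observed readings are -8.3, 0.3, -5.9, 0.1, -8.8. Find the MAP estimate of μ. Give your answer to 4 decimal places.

μ̂_MAP = -4.4815

n = 5; x̄ = ((-8.3) + 0.3 + (-5.9) + 0.1 + (-8.8))/5 = -22.6/5 = -4.52.
For a Normal prior and Normal likelihood with known variance, the posterior is Normal; its mode equals its mean, the precision-weighted average.
Prior precision 1/σ₀² = 1/5 = 0.2; data precision n/σ² = 5/2 = 2.5.
μ̂ = (0.2·(-4) + 2.5·(-4.52)) / (0.2 + 2.5) = (-12.1)/2.7 = -121/27 ≈ -4.4815.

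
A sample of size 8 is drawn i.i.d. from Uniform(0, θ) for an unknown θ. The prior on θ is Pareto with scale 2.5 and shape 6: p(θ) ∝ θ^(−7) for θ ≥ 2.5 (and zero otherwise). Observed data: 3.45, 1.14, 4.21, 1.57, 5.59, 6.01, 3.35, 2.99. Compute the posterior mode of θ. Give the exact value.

θ̂_MAP = 6.01

The Uniform(0, θ) likelihood is θ^(−n) for θ ≥ max(xᵢ), zero otherwise. Here max(xᵢ) = 6.01.
Posterior ∝ θ^(−7) · θ^(−8) = θ^(−15) on θ ≥ max(2.5, 6.01) = 6.01.
This density is strictly decreasing in θ, so the posterior mode lies at the lower boundary of the support.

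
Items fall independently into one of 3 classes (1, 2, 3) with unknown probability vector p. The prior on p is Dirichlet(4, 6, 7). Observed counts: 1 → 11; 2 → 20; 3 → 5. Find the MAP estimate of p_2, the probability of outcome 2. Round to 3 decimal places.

MAP estimate: 0.500

The posterior is Dirichlet(αᵢ + nᵢ) = Dirichlet(15, 26, 12).
For a Dirichlet(a₁,…,a_K) with all aᵢ > 1, the mode has j-th component (aⱼ − 1)/(Σaᵢ − K).
Here Σaᵢ = 53 and K = 3, so p_2 = (26 − 1)/(53 − 3) = 25/50 ≈ 0.500.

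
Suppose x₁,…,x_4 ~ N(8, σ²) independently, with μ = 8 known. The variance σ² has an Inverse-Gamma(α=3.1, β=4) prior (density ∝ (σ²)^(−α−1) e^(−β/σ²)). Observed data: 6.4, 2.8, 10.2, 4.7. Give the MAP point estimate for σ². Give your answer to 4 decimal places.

Sum of squared deviations about the known mean: SS = (6.4−8)² + (2.8−8)² + (10.2−8)² + (4.7−8)² = 45.33.
The Normal likelihood contributes (σ²)^(−n/2) exp(−SS/(2σ²)), so the posterior is Inverse-Gamma(α + n/2, β + SS/2) = Inverse-Gamma(5.1, 26.665).
The mode of Inverse-Gamma(a, b) is b/(a+1) = 26.665/6.1 ≈ 4.3713.

σ̂²_MAP = 4.3713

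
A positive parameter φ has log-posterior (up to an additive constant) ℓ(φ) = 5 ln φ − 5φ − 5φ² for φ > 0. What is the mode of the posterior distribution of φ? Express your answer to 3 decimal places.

φ̂_MAP = 0.500

ℓ'(φ) = 5/φ − 5 − 10φ. Setting this to zero and multiplying by φ: 10φ² + 5φ − 5 = 0.
φ = (−5 + √(5² + 4·10·5)) / (2·10) = (−5 + √225) / 20 = (−5 + 15)/20 = 1/2.
ℓ''(φ) = −5/φ² − 10 < 0, confirming a maximum.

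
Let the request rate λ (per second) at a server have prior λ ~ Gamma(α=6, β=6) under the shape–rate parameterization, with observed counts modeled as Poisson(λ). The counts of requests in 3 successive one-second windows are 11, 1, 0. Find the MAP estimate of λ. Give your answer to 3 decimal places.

Σxᵢ = 11+1+0 = 12, with n = 3.
Posterior ∝ λ^5e^(−6λ) · λ^12e^(−3λ) = λ^17e^(−9λ), i.e. Gamma(shape=18, rate=9).
The mode of a Gamma(a, b) with a ≥ 1 (shape–rate) is (a−1)/b = 17/9 ≈ 1.889.

λ̂_MAP = 1.889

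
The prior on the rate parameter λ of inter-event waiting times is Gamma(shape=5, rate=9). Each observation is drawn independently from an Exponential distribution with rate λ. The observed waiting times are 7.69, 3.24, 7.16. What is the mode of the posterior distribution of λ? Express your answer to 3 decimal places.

The Exponential(rate=λ) likelihood is ∝ λ^n e^(−λΣtᵢ). Here n = 3 and Σtᵢ = 7.69 + 3.24 + 7.16 = 18.09.
Posterior ∝ λ^4e^(−9λ) · λ^3e^(−18.09λ) = λ^7e^(−27.09λ), i.e. Gamma(8, 27.09).
Mode = (a−1)/b = 7/27.09 ≈ 0.258.

λ̂_MAP = 0.258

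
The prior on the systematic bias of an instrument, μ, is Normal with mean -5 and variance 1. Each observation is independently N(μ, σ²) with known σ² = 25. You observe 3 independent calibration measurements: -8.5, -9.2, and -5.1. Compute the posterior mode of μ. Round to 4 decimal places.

μ̂_MAP = -5.2786

n = 3; x̄ = ((-8.5) + (-9.2) + (-5.1))/3 = -22.8/3 = -7.6.
For a Normal prior and Normal likelihood with known variance, the posterior is Normal; its mode equals its mean, the precision-weighted average.
Prior precision 1/σ₀² = 1/1 = 1; data precision n/σ² = 3/25 = 0.12.
μ̂ = (1·(-5) + 0.12·(-7.6)) / (1 + 0.12) = (-5.912)/1.12 = -739/140 ≈ -5.2786.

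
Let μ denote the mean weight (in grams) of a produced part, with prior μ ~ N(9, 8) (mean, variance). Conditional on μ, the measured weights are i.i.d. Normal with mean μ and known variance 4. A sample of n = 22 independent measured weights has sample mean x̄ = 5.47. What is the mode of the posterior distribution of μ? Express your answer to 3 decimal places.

n = 22, x̄ = 5.47.
For a Normal prior and Normal likelihood with known variance, the posterior is Normal; its mode equals its mean, the precision-weighted average.
Prior precision 1/σ₀² = 1/8 = 0.125; data precision n/σ² = 22/4 = 5.5.
μ̂ = (0.125·9 + 5.5·5.47) / (0.125 + 5.5) = 31.21/5.625 = 6242/1125 ≈ 5.548.

μ̂_MAP = 5.548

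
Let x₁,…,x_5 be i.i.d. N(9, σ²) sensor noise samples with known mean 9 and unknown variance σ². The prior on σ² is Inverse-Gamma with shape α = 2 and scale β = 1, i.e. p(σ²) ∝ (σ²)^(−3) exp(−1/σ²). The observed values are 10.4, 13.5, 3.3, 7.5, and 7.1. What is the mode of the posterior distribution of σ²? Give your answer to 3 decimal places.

Sum of squared deviations about the known mean: SS = (10.4−9)² + (13.5−9)² + (3.3−9)² + (7.5−9)² + (7.1−9)² = 60.56.
The Normal likelihood contributes (σ²)^(−n/2) exp(−SS/(2σ²)), so the posterior is Inverse-Gamma(α + n/2, β + SS/2) = Inverse-Gamma(4.5, 31.28).
The mode of Inverse-Gamma(a, b) is b/(a+1) = 31.28/5.5 ≈ 5.687.

σ̂²_MAP = 5.687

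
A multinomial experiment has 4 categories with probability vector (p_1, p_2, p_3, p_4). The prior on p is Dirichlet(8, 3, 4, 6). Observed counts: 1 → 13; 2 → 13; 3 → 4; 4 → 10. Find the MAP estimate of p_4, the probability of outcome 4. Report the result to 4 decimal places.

MAP estimate: 0.2632

The posterior is Dirichlet(αᵢ + nᵢ) = Dirichlet(21, 16, 8, 16).
For a Dirichlet(a₁,…,a_K) with all aᵢ > 1, the mode has j-th component (aⱼ − 1)/(Σaᵢ − K).
Here Σaᵢ = 61 and K = 4, so p_4 = (16 − 1)/(61 − 4) = 15/57 ≈ 0.2632.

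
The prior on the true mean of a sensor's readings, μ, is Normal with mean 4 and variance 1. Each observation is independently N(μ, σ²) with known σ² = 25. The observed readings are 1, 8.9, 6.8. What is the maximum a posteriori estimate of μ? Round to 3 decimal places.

μ̂_MAP = 4.168

n = 3; x̄ = (1 + 8.9 + 6.8)/3 = 16.7/3 = 167/30 ≈ 5.5667.
For a Normal prior and Normal likelihood with known variance, the posterior is Normal; its mode equals its mean, the precision-weighted average.
Prior precision 1/σ₀² = 1/1 = 1; data precision n/σ² = 3/25 = 0.12.
μ̂ = (1·4 + 0.12·(167/30)) / (1 + 0.12) = 4.668/1.12 = 1167/280 ≈ 4.168.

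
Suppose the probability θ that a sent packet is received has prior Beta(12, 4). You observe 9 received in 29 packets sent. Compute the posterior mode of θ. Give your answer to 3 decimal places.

Prior: Beta(12, 4).
Data: 9 successes in 29 trials. The binomial likelihood contributes θ^9(1−θ)^20, so the posterior is Beta(12+9, 4+20) = Beta(21, 24).
For Beta(a, b) with a, b > 1 the mode is (a−1)/(a+b−2) = 20/43 ≈ 0.465.

θ̂_MAP = 0.465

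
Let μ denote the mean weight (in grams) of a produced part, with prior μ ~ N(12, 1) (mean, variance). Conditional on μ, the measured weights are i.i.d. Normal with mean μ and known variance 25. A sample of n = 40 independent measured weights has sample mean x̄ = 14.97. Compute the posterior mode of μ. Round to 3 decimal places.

μ̂_MAP = 13.828

n = 40, x̄ = 14.97.
For a Normal prior and Normal likelihood with known variance, the posterior is Normal; its mode equals its mean, the precision-weighted average.
Prior precision 1/σ₀² = 1/1 = 1; data precision n/σ² = 40/25 = 1.6.
μ̂ = (1·12 + 1.6·14.97) / (1 + 1.6) = 35.952/2.6 = 4494/325 ≈ 13.828.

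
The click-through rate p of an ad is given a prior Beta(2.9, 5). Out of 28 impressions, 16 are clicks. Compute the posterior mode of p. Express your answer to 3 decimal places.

Prior: Beta(2.9, 5).
Data: 16 successes in 28 trials. The binomial likelihood contributes p^16(1−p)^12, so the posterior is Beta(2.9+16, 5+12) = Beta(18.9, 17).
For Beta(a, b) with a, b > 1 the mode is (a−1)/(a+b−2) = 17.9/33.9 ≈ 0.528.

p̂_MAP = 0.528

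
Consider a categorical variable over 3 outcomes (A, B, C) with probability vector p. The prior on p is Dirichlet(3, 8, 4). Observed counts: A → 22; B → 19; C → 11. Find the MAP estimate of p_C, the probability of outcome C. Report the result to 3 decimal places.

MAP estimate of p_C = 0.219

The posterior is Dirichlet(αᵢ + nᵢ) = Dirichlet(25, 27, 15).
For a Dirichlet(a₁,…,a_K) with all aᵢ > 1, the mode has j-th component (aⱼ − 1)/(Σaᵢ − K).
Here Σaᵢ = 67 and K = 3, so p_C = (15 − 1)/(67 − 3) = 14/64 ≈ 0.219.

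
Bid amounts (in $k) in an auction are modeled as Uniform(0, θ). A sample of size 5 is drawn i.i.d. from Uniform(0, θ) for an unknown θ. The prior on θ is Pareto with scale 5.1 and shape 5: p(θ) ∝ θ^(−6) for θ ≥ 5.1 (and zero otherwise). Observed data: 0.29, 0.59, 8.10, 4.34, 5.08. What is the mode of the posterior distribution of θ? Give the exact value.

The Uniform(0, θ) likelihood is θ^(−n) for θ ≥ max(xᵢ), zero otherwise. Here max(xᵢ) = 8.10.
Posterior ∝ θ^(−6) · θ^(−5) = θ^(−11) on θ ≥ max(5.1, 8.10) = 8.10.
This density is strictly decreasing in θ, so the posterior mode lies at the lower boundary of the support.

θ̂_MAP = 8.10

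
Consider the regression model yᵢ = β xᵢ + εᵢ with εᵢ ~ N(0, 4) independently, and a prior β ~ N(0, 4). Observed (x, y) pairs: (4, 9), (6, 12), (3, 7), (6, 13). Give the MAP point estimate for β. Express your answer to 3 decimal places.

log p(β | y) = −Σ(yᵢ − βxᵢ)²/(2·4) − β²/(2·4) + const.
Setting the derivative to zero: Σxᵢ(yᵢ − βxᵢ)/4 − β/4 = 0, so β = Σxᵢyᵢ / (Σxᵢ² + σ²/τ²).
Σxᵢyᵢ = 4·9 + 6·12 + 3·7 + 6·13 = 207; Σxᵢ² = 97; σ²/τ² = 1.
β̂_MAP = 207 / (97 + 1) = 207/98 ≈ 2.112.

β̂_MAP = 2.112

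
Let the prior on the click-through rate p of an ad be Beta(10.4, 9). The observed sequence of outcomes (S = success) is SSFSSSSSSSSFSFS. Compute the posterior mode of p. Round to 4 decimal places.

p̂_MAP = 0.6605

Prior: Beta(10.4, 9).
Data: 12 successes in 15 trials (from the sequence). The binomial likelihood contributes p^12(1−p)^3, so the posterior is Beta(10.4+12, 9+3) = Beta(22.4, 12).
For Beta(a, b) with a, b > 1 the mode is (a−1)/(a+b−2) = 21.4/32.4 ≈ 0.6605.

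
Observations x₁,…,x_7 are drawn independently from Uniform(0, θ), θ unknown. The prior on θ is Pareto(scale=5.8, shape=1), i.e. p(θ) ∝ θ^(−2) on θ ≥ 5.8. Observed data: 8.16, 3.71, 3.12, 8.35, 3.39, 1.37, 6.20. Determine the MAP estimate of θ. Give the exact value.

The Uniform(0, θ) likelihood is θ^(−n) for θ ≥ max(xᵢ), zero otherwise. Here max(xᵢ) = 8.35.
Posterior ∝ θ^(−2) · θ^(−7) = θ^(−9) on θ ≥ max(5.8, 8.35) = 8.35.
This density is strictly decreasing in θ, so the posterior mode lies at the lower boundary of the support.

θ̂_MAP = 8.35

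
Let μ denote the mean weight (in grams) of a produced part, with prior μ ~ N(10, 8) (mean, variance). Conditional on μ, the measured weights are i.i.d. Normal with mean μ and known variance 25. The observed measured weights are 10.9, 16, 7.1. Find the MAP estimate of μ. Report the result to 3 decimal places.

n = 3; x̄ = (10.9 + 16 + 7.1)/3 = 34/3 = 34/3 ≈ 11.3333.
For a Normal prior and Normal likelihood with known variance, the posterior is Normal; its mode equals its mean, the precision-weighted average.
Prior precision 1/σ₀² = 1/8 = 0.125; data precision n/σ² = 3/25 = 0.12.
μ̂ = (0.125·10 + 0.12·(34/3)) / (0.125 + 0.12) = 2.61/0.245 = 522/49 ≈ 10.653.

μ̂_MAP = 10.653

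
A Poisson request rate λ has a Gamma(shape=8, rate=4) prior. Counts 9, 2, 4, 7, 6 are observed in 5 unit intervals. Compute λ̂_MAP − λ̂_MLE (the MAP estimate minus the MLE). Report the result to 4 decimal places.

Σxᵢ = 28. Posterior is Gamma(36, 9); MAP = (36−1)/9 = 35/9 ≈ 3.88889.
MLE = x̄ = 28/5 ≈ 5.60000.
Difference = 35/9 − 28/5 = -77/45 ≈ -1.7111.

MAP − MLE = -1.7111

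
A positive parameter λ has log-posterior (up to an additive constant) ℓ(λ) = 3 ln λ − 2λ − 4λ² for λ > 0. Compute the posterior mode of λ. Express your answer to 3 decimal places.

λ̂_MAP = 0.500

ℓ'(λ) = 3/λ − 2 − 8λ. Setting this to zero and multiplying by λ: 8λ² + 2λ − 3 = 0.
λ = (−2 + √(2² + 4·8·3)) / (2·8) = (−2 + √100) / 16 = (−2 + 10)/16 = 1/2.
ℓ''(λ) = −3/λ² − 8 < 0, confirming a maximum.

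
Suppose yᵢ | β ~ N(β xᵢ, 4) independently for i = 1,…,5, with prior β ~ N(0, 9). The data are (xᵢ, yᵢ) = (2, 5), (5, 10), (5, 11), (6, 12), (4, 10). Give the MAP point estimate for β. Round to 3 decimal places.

β̂_MAP = 2.133

log p(β | y) = −Σ(yᵢ − βxᵢ)²/(2·4) − β²/(2·9) + const.
Setting the derivative to zero: Σxᵢ(yᵢ − βxᵢ)/4 − β/9 = 0, so β = Σxᵢyᵢ / (Σxᵢ² + σ²/τ²).
Σxᵢyᵢ = 2·5 + 5·10 + 5·11 + 6·12 + 4·10 = 227; Σxᵢ² = 106; σ²/τ² = 4/9.
β̂_MAP = 227 / (106 + 4/9) = 227/(958/9) = 2043/958 ≈ 2.133.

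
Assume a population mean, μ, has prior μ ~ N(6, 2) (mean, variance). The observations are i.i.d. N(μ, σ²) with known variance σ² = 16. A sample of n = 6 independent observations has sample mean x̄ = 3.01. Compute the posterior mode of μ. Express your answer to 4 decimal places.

μ̂_MAP = 4.7186

n = 6, x̄ = 3.01.
For a Normal prior and Normal likelihood with known variance, the posterior is Normal; its mode equals its mean, the precision-weighted average.
Prior precision 1/σ₀² = 1/2 = 0.5; data precision n/σ² = 6/16 = 0.375.
μ̂ = (0.5·6 + 0.375·3.01) / (0.5 + 0.375) = 4.12875/0.875 = 3303/700 ≈ 4.7186.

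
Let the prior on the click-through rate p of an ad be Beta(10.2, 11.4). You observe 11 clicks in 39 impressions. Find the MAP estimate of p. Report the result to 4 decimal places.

p̂_MAP = 0.3447

Prior: Beta(10.2, 11.4).
Data: 11 successes in 39 trials. The binomial likelihood contributes p^11(1−p)^28, so the posterior is Beta(10.2+11, 11.4+28) = Beta(21.2, 39.4).
For Beta(a, b) with a, b > 1 the mode is (a−1)/(a+b−2) = 20.2/58.6 ≈ 0.3447.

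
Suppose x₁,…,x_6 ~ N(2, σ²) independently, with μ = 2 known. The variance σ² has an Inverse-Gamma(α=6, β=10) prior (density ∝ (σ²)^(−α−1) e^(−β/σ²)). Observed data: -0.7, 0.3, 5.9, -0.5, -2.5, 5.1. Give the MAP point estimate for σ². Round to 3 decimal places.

σ̂²_MAP = 4.075

Sum of squared deviations about the known mean: SS = (-0.7−2)² + (0.3−2)² + (5.9−2)² + (-0.5−2)² + (-2.5−2)² + (5.1−2)² = 61.5.
The Normal likelihood contributes (σ²)^(−n/2) exp(−SS/(2σ²)), so the posterior is Inverse-Gamma(α + n/2, β + SS/2) = Inverse-Gamma(9, 40.75).
The mode of Inverse-Gamma(a, b) is b/(a+1) = 40.75/10 ≈ 4.075.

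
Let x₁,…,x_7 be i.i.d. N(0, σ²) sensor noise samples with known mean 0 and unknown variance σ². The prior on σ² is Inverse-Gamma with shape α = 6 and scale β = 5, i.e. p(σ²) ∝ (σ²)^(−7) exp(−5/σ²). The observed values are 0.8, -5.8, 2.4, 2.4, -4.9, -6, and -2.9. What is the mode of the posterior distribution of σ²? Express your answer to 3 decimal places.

Sum of squared deviations about the known mean: SS = (0.8−0)² + (-5.8−0)² + (2.4−0)² + (2.4−0)² + (-4.9−0)² + (-6−0)² + (-2.9−0)² = 114.22.
The Normal likelihood contributes (σ²)^(−n/2) exp(−SS/(2σ²)), so the posterior is Inverse-Gamma(α + n/2, β + SS/2) = Inverse-Gamma(9.5, 62.11).
The mode of Inverse-Gamma(a, b) is b/(a+1) = 62.11/10.5 ≈ 5.915.

σ̂²_MAP = 5.915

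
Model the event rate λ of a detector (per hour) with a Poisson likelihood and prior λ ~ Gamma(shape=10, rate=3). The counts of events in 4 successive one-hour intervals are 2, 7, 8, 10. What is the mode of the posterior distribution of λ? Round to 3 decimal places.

λ̂_MAP = 5.143

Σxᵢ = 2+7+8+10 = 27, with n = 4.
Posterior ∝ λ^9e^(−3λ) · λ^27e^(−4λ) = λ^36e^(−7λ), i.e. Gamma(shape=37, rate=7).
The mode of a Gamma(a, b) with a ≥ 1 (shape–rate) is (a−1)/b = 36/7 ≈ 5.143.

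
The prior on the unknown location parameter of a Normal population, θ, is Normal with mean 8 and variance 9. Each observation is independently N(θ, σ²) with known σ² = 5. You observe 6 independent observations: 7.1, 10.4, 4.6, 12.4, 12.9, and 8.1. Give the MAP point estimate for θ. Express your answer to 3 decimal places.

n = 6; x̄ = (7.1 + 10.4 + 4.6 + 12.4 + 12.9 + 8.1)/6 = 55.5/6 = 9.25.
For a Normal prior and Normal likelihood with known variance, the posterior is Normal; its mode equals its mean, the precision-weighted average.
Prior precision 1/σ₀² = 1/9; data precision n/σ² = 6/5 = 1.2.
θ̂ = ((1/9)·8 + 1.2·9.25) / (1/9 + 1.2) = (1079/90)/(59/45) = 1079/118 ≈ 9.144.

θ̂_MAP = 9.144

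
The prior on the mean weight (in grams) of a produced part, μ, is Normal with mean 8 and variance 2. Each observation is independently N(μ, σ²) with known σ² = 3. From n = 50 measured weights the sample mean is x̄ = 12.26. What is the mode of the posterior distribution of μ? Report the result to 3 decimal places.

μ̂_MAP = 12.136

n = 50, x̄ = 12.26.
For a Normal prior and Normal likelihood with known variance, the posterior is Normal; its mode equals its mean, the precision-weighted average.
Prior precision 1/σ₀² = 1/2 = 0.5; data precision n/σ² = 50/3.
μ̂ = (0.5·8 + (50/3)·12.26) / (0.5 + 50/3) = (625/3)/(103/6) = 1250/103 ≈ 12.136.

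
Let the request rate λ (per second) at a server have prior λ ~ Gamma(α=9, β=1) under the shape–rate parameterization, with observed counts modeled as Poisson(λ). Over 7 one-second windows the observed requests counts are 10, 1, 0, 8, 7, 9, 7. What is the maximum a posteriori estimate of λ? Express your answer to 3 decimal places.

λ̂_MAP = 6.250

Σxᵢ = 10+1+0+8+7+9+7 = 42, with n = 7.
Posterior ∝ λ^8e^(−1λ) · λ^42e^(−7λ) = λ^50e^(−8λ), i.e. Gamma(shape=51, rate=8).
The mode of a Gamma(a, b) with a ≥ 1 (shape–rate) is (a−1)/b = 50/8 ≈ 6.250.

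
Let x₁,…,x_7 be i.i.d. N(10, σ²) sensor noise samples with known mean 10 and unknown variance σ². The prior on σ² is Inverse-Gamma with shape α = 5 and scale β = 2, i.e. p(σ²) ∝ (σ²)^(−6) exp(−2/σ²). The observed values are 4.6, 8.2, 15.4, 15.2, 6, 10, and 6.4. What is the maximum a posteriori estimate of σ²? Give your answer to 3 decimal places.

Sum of squared deviations about the known mean: SS = (4.6−10)² + (8.2−10)² + (15.4−10)² + (15.2−10)² + (6−10)² + (10−10)² + (6.4−10)² = 117.56.
The Normal likelihood contributes (σ²)^(−n/2) exp(−SS/(2σ²)), so the posterior is Inverse-Gamma(α + n/2, β + SS/2) = Inverse-Gamma(8.5, 60.78).
The mode of Inverse-Gamma(a, b) is b/(a+1) = 60.78/9.5 ≈ 6.398.

σ̂²_MAP = 6.398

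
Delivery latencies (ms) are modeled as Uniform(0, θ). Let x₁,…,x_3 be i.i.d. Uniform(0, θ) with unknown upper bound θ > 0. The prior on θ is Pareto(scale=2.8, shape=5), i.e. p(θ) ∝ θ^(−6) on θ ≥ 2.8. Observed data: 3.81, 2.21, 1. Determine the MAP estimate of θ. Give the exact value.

The Uniform(0, θ) likelihood is θ^(−n) for θ ≥ max(xᵢ), zero otherwise. Here max(xᵢ) = 3.81.
Posterior ∝ θ^(−6) · θ^(−3) = θ^(−9) on θ ≥ max(2.8, 3.81) = 3.81.
This density is strictly decreasing in θ, so the posterior mode lies at the lower boundary of the support.

θ̂_MAP = 3.81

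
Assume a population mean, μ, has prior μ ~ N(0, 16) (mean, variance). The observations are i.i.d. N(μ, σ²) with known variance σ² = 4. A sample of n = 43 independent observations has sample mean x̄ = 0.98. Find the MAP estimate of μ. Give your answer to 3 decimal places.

n = 43, x̄ = 0.98.
For a Normal prior and Normal likelihood with known variance, the posterior is Normal; its mode equals its mean, the precision-weighted average.
Prior precision 1/σ₀² = 1/16 = 0.0625; data precision n/σ² = 43/4 = 10.75.
μ̂ = (0.0625·0 + 10.75·0.98) / (0.0625 + 10.75) = 10.535/10.8125 = 4214/4325 ≈ 0.974.

μ̂_MAP = 0.974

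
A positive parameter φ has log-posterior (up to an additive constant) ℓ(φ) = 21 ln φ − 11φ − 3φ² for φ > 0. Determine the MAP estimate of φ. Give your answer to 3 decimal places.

φ̂_MAP = 1.167

ℓ'(φ) = 21/φ − 11 − 6φ. Setting this to zero and multiplying by φ: 6φ² + 11φ − 21 = 0.
φ = (−11 + √(11² + 4·6·21)) / (2·6) = (−11 + √625) / 12 = (−11 + 25)/12 = 7/6.
ℓ''(φ) = −21/φ² − 6 < 0, confirming a maximum.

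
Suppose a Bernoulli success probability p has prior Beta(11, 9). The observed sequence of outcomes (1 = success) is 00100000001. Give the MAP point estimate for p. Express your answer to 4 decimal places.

Prior: Beta(11, 9).
Data: 2 successes in 11 trials (from the sequence). The binomial likelihood contributes p^2(1−p)^9, so the posterior is Beta(11+2, 9+9) = Beta(13, 18).
For Beta(a, b) with a, b > 1 the mode is (a−1)/(a+b−2) = 12/29 ≈ 0.4138.

p̂_MAP = 0.4138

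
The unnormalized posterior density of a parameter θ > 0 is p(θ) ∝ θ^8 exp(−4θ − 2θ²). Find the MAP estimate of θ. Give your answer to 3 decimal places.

θ̂_MAP = 1.000

ℓ'(θ) = 8/θ − 4 − 4θ. Setting this to zero and multiplying by θ: 4θ² + 4θ − 8 = 0.
θ = (−4 + √(4² + 4·4·8)) / (2·4) = (−4 + √144) / 8 = (−4 + 12)/8 = 1.
ℓ''(θ) = −8/θ² − 4 < 0, confirming a maximum.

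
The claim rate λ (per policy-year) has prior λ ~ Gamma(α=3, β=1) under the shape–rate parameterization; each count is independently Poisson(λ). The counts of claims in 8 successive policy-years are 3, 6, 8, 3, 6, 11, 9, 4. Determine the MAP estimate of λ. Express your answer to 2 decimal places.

λ̂_MAP = 5.78

Σxᵢ = 3+6+8+3+6+11+9+4 = 50, with n = 8.
Posterior ∝ λ^2e^(−1λ) · λ^50e^(−8λ) = λ^52e^(−9λ), i.e. Gamma(shape=53, rate=9).
The mode of a Gamma(a, b) with a ≥ 1 (shape–rate) is (a−1)/b = 52/9 ≈ 5.78.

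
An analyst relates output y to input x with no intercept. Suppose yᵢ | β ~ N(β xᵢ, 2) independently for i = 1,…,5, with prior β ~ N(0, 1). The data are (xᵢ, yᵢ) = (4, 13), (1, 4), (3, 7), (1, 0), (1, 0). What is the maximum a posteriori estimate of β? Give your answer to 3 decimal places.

β̂_MAP = 2.567

log p(β | y) = −Σ(yᵢ − βxᵢ)²/(2·2) − β²/(2·1) + const.
Setting the derivative to zero: Σxᵢ(yᵢ − βxᵢ)/2 − β/1 = 0, so β = Σxᵢyᵢ / (Σxᵢ² + σ²/τ²).
Σxᵢyᵢ = 4·13 + 1·4 + 3·7 + 1·0 + 1·0 = 77; Σxᵢ² = 28; σ²/τ² = 2.
β̂_MAP = 77 / (28 + 2) = 77/30 ≈ 2.567.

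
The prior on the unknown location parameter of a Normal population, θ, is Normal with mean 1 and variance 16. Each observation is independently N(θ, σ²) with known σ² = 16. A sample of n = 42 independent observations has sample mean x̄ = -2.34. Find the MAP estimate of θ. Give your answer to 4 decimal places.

θ̂_MAP = -2.2623

n = 42, x̄ = -2.34.
For a Normal prior and Normal likelihood with known variance, the posterior is Normal; its mode equals its mean, the precision-weighted average.
Prior precision 1/σ₀² = 1/16 = 0.0625; data precision n/σ² = 42/16 = 2.625.
θ̂ = (0.0625·1 + 2.625·(-2.34)) / (0.0625 + 2.625) = (-6.08)/2.6875 = -2432/1075 ≈ -2.2623.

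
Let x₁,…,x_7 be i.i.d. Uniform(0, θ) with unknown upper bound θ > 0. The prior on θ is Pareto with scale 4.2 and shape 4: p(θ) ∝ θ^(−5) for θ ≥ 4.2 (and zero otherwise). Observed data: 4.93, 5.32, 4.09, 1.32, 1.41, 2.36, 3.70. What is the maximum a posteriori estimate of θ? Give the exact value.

θ̂_MAP = 5.32

The Uniform(0, θ) likelihood is θ^(−n) for θ ≥ max(xᵢ), zero otherwise. Here max(xᵢ) = 5.32.
Posterior ∝ θ^(−5) · θ^(−7) = θ^(−12) on θ ≥ max(4.2, 5.32) = 5.32.
This density is strictly decreasing in θ, so the posterior mode lies at the lower boundary of the support.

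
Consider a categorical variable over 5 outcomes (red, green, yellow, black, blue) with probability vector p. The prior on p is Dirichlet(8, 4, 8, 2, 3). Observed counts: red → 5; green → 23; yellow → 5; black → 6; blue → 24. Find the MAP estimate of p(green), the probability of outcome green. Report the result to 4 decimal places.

MAP estimate of p(green) = 0.3133

The posterior is Dirichlet(αᵢ + nᵢ) = Dirichlet(13, 27, 13, 8, 27).
For a Dirichlet(a₁,…,a_K) with all aᵢ > 1, the mode has j-th component (aⱼ − 1)/(Σaᵢ − K).
Here Σaᵢ = 88 and K = 5, so p(green) = (27 − 1)/(88 − 5) = 26/83 ≈ 0.3133.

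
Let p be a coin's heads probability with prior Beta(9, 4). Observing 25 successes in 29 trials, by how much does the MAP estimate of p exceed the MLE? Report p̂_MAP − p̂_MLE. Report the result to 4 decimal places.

MAP − MLE = -0.0371

Posterior is Beta(34, 8); MAP = (34−1)/(42−2) = 33/40 ≈ 0.82500.
MLE ignores the prior: p̂_MLE = k/n = 25/29 ≈ 0.86207.
Difference = 33/40 − 25/29 = -43/1160 ≈ -0.0371.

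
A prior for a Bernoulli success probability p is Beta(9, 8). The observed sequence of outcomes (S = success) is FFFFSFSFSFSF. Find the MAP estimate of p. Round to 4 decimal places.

p̂_MAP = 0.4444

Prior: Beta(9, 8).
Data: 4 successes in 12 trials (from the sequence). The binomial likelihood contributes p^4(1−p)^8, so the posterior is Beta(9+4, 8+8) = Beta(13, 16).
For Beta(a, b) with a, b > 1 the mode is (a−1)/(a+b−2) = 12/27 ≈ 0.4444.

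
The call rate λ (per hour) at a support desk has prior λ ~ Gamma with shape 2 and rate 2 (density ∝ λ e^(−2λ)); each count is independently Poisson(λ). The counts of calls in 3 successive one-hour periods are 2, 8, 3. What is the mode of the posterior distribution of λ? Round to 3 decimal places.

λ̂_MAP = 2.800

Σxᵢ = 2+8+3 = 13, with n = 3.
Posterior ∝ λe^(−2λ) · λ^13e^(−3λ) = λ^14e^(−5λ), i.e. Gamma(shape=15, rate=5).
The mode of a Gamma(a, b) with a ≥ 1 (shape–rate) is (a−1)/b = 14/5 ≈ 2.800.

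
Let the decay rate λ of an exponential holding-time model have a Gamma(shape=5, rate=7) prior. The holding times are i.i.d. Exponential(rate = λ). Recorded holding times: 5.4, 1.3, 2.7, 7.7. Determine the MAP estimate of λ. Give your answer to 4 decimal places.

λ̂_MAP = 0.3320

The Exponential(rate=λ) likelihood is ∝ λ^n e^(−λΣtᵢ). Here n = 4 and Σtᵢ = 5.4 + 1.3 + 2.7 + 7.7 = 17.1.
Posterior ∝ λ^4e^(−7λ) · λ^4e^(−17.1λ) = λ^8e^(−24.1λ), i.e. Gamma(9, 24.1).
Mode = (a−1)/b = 8/24.1 ≈ 0.3320.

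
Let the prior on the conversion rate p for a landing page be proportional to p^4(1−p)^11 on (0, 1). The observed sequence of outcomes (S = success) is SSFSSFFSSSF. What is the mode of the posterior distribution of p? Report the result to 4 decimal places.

The prior density ∝ p^4(1−p)^11 is the kernel of Beta(5, 12).
Data: 7 successes in 11 trials (from the sequence). The binomial likelihood contributes p^7(1−p)^4, so the posterior is Beta(5+7, 12+4) = Beta(12, 16).
For Beta(a, b) with a, b > 1 the mode is (a−1)/(a+b−2) = 11/26 ≈ 0.4231.

p̂_MAP = 0.4231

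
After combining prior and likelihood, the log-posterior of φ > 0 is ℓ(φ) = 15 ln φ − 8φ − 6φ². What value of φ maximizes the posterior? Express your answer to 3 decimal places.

ℓ'(φ) = 15/φ − 8 − 12φ. Setting this to zero and multiplying by φ: 12φ² + 8φ − 15 = 0.
φ = (−8 + √(8² + 4·12·15)) / (2·12) = (−8 + √784) / 24 = (−8 + 28)/24 = 5/6.
ℓ''(φ) = −15/φ² − 12 < 0, confirming a maximum.

φ̂_MAP = 0.833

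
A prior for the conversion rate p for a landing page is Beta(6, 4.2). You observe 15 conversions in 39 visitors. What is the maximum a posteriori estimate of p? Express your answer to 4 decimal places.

p̂_MAP = 0.4237

Prior: Beta(6, 4.2).
Data: 15 successes in 39 trials. The binomial likelihood contributes p^15(1−p)^24, so the posterior is Beta(6+15, 4.2+24) = Beta(21, 28.2).
For Beta(a, b) with a, b > 1 the mode is (a−1)/(a+b−2) = 20/47.2 ≈ 0.4237.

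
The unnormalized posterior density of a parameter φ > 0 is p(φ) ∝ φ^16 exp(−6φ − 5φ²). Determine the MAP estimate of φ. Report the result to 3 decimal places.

ℓ'(φ) = 16/φ − 6 − 10φ. Setting this to zero and multiplying by φ: 10φ² + 6φ − 16 = 0.
φ = (−6 + √(6² + 4·10·16)) / (2·10) = (−6 + √676) / 20 = (−6 + 26)/20 = 1.
ℓ''(φ) = −16/φ² − 10 < 0, confirming a maximum.

φ̂_MAP = 1.000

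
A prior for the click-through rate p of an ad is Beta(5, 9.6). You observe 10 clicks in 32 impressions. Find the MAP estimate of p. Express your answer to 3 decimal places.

Prior: Beta(5, 9.6).
Data: 10 successes in 32 trials. The binomial likelihood contributes p^10(1−p)^22, so the posterior is Beta(5+10, 9.6+22) = Beta(15, 31.6).
For Beta(a, b) with a, b > 1 the mode is (a−1)/(a+b−2) = 14/44.6 ≈ 0.314.

p̂_MAP = 0.314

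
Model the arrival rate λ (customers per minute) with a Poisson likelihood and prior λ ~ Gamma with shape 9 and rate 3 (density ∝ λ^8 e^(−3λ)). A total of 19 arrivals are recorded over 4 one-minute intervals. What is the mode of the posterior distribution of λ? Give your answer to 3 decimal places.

Σxᵢ = 19, n = 4.
Posterior ∝ λ^8e^(−3λ) · λ^19e^(−4λ) = λ^27e^(−7λ), i.e. Gamma(shape=28, rate=7).
The mode of a Gamma(a, b) with a ≥ 1 (shape–rate) is (a−1)/b = 27/7 ≈ 3.857.

λ̂_MAP = 3.857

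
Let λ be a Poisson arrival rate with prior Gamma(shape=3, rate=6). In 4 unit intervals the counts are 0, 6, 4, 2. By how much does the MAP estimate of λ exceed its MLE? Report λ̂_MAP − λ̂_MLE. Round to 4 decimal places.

MAP − MLE = -1.6000

Σxᵢ = 12. Posterior is Gamma(15, 10); MAP = (15−1)/10 = 14/10 ≈ 1.40000.
MLE = x̄ = 12/4 ≈ 3.00000.
Difference = 14/10 − 12/4 = -8/5 ≈ -1.6000.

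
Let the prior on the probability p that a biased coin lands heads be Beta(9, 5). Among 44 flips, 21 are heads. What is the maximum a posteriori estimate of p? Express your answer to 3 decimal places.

Prior: Beta(9, 5).
Data: 21 successes in 44 trials. The binomial likelihood contributes p^21(1−p)^23, so the posterior is Beta(9+21, 5+23) = Beta(30, 28).
For Beta(a, b) with a, b > 1 the mode is (a−1)/(a+b−2) = 29/56 ≈ 0.518.

p̂_MAP = 0.518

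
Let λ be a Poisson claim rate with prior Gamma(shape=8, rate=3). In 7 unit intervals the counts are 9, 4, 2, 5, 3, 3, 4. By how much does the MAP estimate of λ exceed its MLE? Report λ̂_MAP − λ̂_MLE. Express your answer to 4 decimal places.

Σxᵢ = 30. Posterior is Gamma(38, 10); MAP = (38−1)/10 = 37/10 ≈ 3.70000.
MLE = x̄ = 30/7 ≈ 4.28571.
Difference = 37/10 − 30/7 = -41/70 ≈ -0.5857.

MAP − MLE = -0.5857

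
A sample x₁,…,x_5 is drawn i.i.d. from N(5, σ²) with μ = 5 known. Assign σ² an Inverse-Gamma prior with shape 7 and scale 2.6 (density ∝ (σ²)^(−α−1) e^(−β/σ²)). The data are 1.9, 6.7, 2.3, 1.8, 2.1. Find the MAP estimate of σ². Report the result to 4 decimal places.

σ̂²_MAP = 2.0781

Sum of squared deviations about the known mean: SS = (1.9−5)² + (6.7−5)² + (2.3−5)² + (1.8−5)² + (2.1−5)² = 38.44.
The Normal likelihood contributes (σ²)^(−n/2) exp(−SS/(2σ²)), so the posterior is Inverse-Gamma(α + n/2, β + SS/2) = Inverse-Gamma(9.5, 21.82).
The mode of Inverse-Gamma(a, b) is b/(a+1) = 21.82/10.5 ≈ 2.0781.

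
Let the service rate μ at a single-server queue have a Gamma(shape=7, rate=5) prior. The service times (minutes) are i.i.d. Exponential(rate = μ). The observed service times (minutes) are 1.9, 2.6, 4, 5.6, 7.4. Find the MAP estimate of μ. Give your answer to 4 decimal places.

The Exponential(rate=μ) likelihood is ∝ μ^n e^(−μΣtᵢ). Here n = 5 and Σtᵢ = 1.9 + 2.6 + 4 + 5.6 + 7.4 = 21.5.
Posterior ∝ μ^6e^(−5μ) · μ^5e^(−21.5μ) = μ^11e^(−26.5μ), i.e. Gamma(12, 26.5).
Mode = (a−1)/b = 11/26.5 ≈ 0.4151.

μ̂_MAP = 0.4151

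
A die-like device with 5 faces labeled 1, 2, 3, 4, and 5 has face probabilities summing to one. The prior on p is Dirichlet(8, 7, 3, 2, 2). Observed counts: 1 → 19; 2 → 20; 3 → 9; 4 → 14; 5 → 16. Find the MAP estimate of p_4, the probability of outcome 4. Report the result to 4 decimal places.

The posterior is Dirichlet(αᵢ + nᵢ) = Dirichlet(27, 27, 12, 16, 18).
For a Dirichlet(a₁,…,a_K) with all aᵢ > 1, the mode has j-th component (aⱼ − 1)/(Σaᵢ − K).
Here Σaᵢ = 100 and K = 5, so p_4 = (16 − 1)/(100 − 5) = 15/95 ≈ 0.1579.

MAP estimate: 0.1579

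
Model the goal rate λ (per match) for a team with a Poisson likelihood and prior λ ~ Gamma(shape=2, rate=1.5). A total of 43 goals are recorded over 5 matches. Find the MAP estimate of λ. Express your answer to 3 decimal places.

Σxᵢ = 43, n = 5.
Posterior ∝ λe^(−1.5λ) · λ^43e^(−5λ) = λ^44e^(−6.5λ), i.e. Gamma(shape=45, rate=6.5).
The mode of a Gamma(a, b) with a ≥ 1 (shape–rate) is (a−1)/b = 44/6.5 ≈ 6.769.

λ̂_MAP = 6.769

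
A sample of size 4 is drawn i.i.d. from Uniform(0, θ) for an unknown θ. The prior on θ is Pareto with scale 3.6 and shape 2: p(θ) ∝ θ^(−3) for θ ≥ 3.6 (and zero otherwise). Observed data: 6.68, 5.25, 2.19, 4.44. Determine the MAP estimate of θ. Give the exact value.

θ̂_MAP = 6.68

The Uniform(0, θ) likelihood is θ^(−n) for θ ≥ max(xᵢ), zero otherwise. Here max(xᵢ) = 6.68.
Posterior ∝ θ^(−3) · θ^(−4) = θ^(−7) on θ ≥ max(3.6, 6.68) = 6.68.
This density is strictly decreasing in θ, so the posterior mode lies at the lower boundary of the support.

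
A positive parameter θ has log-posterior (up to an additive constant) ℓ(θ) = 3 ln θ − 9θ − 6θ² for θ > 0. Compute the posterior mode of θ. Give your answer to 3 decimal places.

θ̂_MAP = 0.250

ℓ'(θ) = 3/θ − 9 − 12θ. Setting this to zero and multiplying by θ: 12θ² + 9θ − 3 = 0.
θ = (−9 + √(9² + 4·12·3)) / (2·12) = (−9 + √225) / 24 = (−9 + 15)/24 = 1/4.
ℓ''(θ) = −3/θ² − 12 < 0, confirming a maximum.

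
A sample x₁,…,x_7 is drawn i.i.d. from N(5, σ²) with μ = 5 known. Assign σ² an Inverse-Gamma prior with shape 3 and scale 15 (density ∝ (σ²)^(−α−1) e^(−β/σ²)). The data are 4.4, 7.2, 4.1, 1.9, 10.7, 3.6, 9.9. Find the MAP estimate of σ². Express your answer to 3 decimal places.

σ̂²_MAP = 6.939

Sum of squared deviations about the known mean: SS = (4.4−5)² + (7.2−5)² + (4.1−5)² + (1.9−5)² + (10.7−5)² + (3.6−5)² + (9.9−5)² = 74.08.
The Normal likelihood contributes (σ²)^(−n/2) exp(−SS/(2σ²)), so the posterior is Inverse-Gamma(α + n/2, β + SS/2) = Inverse-Gamma(6.5, 52.04).
The mode of Inverse-Gamma(a, b) is b/(a+1) = 52.04/7.5 ≈ 6.939.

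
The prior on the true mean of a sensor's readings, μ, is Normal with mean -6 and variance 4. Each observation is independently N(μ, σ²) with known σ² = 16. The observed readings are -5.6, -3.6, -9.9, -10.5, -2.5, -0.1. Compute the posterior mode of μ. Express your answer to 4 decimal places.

n = 6; x̄ = ((-5.6) + (-3.6) + (-9.9) + (-10.5) + (-2.5) + (-0.1))/6 = -32.2/6 = -161/30 ≈ -5.3667.
For a Normal prior and Normal likelihood with known variance, the posterior is Normal; its mode equals its mean, the precision-weighted average.
Prior precision 1/σ₀² = 1/4 = 0.25; data precision n/σ² = 6/16 = 0.375.
μ̂ = (0.25·(-6) + 0.375·(-161/30)) / (0.25 + 0.375) = (-3.5125)/0.625 = -5.6200.

μ̂_MAP = -5.6200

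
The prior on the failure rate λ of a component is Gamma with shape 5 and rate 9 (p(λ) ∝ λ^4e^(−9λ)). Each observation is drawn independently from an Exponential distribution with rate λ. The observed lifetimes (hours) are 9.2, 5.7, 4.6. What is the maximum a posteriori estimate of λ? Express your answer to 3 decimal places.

The Exponential(rate=λ) likelihood is ∝ λ^n e^(−λΣtᵢ). Here n = 3 and Σtᵢ = 9.2 + 5.7 + 4.6 = 19.5.
Posterior ∝ λ^4e^(−9λ) · λ^3e^(−19.5λ) = λ^7e^(−28.5λ), i.e. Gamma(8, 28.5).
Mode = (a−1)/b = 7/28.5 ≈ 0.246.

λ̂_MAP = 0.246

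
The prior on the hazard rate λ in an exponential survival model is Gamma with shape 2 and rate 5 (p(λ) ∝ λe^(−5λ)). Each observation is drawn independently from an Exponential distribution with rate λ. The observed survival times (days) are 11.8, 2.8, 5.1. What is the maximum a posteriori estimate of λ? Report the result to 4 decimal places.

The Exponential(rate=λ) likelihood is ∝ λ^n e^(−λΣtᵢ). Here n = 3 and Σtᵢ = 11.8 + 2.8 + 5.1 = 19.7.
Posterior ∝ λe^(−5λ) · λ^3e^(−19.7λ) = λ^4e^(−24.7λ), i.e. Gamma(5, 24.7).
Mode = (a−1)/b = 4/24.7 ≈ 0.1619.

λ̂_MAP = 0.1619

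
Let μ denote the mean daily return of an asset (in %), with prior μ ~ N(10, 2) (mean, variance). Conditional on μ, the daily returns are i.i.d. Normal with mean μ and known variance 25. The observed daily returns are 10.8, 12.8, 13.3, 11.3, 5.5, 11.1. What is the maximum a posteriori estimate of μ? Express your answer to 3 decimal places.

n = 6; x̄ = (10.8 + 12.8 + 13.3 + 11.3 + 5.5 + 11.1)/6 = 64.8/6 = 10.8.
For a Normal prior and Normal likelihood with known variance, the posterior is Normal; its mode equals its mean, the precision-weighted average.
Prior precision 1/σ₀² = 1/2 = 0.5; data precision n/σ² = 6/25 = 0.24.
μ̂ = (0.5·10 + 0.24·10.8) / (0.5 + 0.24) = 7.592/0.74 = 1898/185 ≈ 10.259.

μ̂_MAP = 10.259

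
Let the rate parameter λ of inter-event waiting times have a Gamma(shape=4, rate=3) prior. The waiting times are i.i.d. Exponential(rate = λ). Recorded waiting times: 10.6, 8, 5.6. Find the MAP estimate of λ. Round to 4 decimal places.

The Exponential(rate=λ) likelihood is ∝ λ^n e^(−λΣtᵢ). Here n = 3 and Σtᵢ = 10.6 + 8 + 5.6 = 24.2.
Posterior ∝ λ^3e^(−3λ) · λ^3e^(−24.2λ) = λ^6e^(−27.2λ), i.e. Gamma(7, 27.2).
Mode = (a−1)/b = 6/27.2 ≈ 0.2206.

λ̂_MAP = 0.2206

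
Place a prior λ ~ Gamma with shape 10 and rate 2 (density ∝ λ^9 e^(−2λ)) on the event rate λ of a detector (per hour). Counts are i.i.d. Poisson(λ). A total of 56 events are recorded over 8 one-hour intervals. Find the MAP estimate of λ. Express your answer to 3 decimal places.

λ̂_MAP = 6.500

Σxᵢ = 56, n = 8.
Posterior ∝ λ^9e^(−2λ) · λ^56e^(−8λ) = λ^65e^(−10λ), i.e. Gamma(shape=66, rate=10).
The mode of a Gamma(a, b) with a ≥ 1 (shape–rate) is (a−1)/b = 65/10 ≈ 6.500.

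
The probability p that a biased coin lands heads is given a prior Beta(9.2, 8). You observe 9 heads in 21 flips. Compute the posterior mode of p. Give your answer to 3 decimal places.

p̂_MAP = 0.475

Prior: Beta(9.2, 8).
Data: 9 successes in 21 trials. The binomial likelihood contributes p^9(1−p)^12, so the posterior is Beta(9.2+9, 8+12) = Beta(18.2, 20).
For Beta(a, b) with a, b > 1 the mode is (a−1)/(a+b−2) = 17.2/36.2 ≈ 0.475.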